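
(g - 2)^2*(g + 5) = g^3 + g^2 - 16*g + 20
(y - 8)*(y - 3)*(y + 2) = y^3 - 9*y^2 + 2*y + 48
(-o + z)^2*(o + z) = o^3 - o^2*z - o*z^2 + z^3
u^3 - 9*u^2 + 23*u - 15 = (u - 5)*(u - 3)*(u - 1)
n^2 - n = n*(n - 1)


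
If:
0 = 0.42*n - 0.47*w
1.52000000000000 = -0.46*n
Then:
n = -3.30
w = -2.95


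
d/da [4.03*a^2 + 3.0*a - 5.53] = 8.06*a + 3.0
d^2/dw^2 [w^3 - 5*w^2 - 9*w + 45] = 6*w - 10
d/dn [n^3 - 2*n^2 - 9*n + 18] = 3*n^2 - 4*n - 9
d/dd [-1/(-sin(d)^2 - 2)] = -4*sin(2*d)/(cos(2*d) - 5)^2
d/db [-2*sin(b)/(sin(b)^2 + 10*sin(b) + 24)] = 2*(sin(b)^2 - 24)*cos(b)/((sin(b) + 4)^2*(sin(b) + 6)^2)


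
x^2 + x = x*(x + 1)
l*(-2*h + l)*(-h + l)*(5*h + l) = 10*h^3*l - 13*h^2*l^2 + 2*h*l^3 + l^4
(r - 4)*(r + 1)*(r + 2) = r^3 - r^2 - 10*r - 8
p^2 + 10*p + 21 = (p + 3)*(p + 7)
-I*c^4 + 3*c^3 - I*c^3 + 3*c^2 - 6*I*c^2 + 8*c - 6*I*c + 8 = (c - 2*I)*(c + I)*(c + 4*I)*(-I*c - I)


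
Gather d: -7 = -7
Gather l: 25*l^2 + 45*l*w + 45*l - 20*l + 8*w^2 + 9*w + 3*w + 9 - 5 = 25*l^2 + l*(45*w + 25) + 8*w^2 + 12*w + 4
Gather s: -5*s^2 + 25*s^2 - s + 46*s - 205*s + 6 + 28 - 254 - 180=20*s^2 - 160*s - 400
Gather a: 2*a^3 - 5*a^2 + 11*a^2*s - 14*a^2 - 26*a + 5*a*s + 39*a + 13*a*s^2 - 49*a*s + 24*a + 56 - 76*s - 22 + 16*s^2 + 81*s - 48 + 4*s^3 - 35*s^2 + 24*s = 2*a^3 + a^2*(11*s - 19) + a*(13*s^2 - 44*s + 37) + 4*s^3 - 19*s^2 + 29*s - 14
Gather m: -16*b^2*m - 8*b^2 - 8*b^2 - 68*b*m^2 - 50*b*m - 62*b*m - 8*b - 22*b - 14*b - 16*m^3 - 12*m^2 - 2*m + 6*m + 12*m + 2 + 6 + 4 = -16*b^2 - 44*b - 16*m^3 + m^2*(-68*b - 12) + m*(-16*b^2 - 112*b + 16) + 12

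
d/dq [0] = 0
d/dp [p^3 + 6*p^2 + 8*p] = 3*p^2 + 12*p + 8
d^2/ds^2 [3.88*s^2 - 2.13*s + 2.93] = 7.76000000000000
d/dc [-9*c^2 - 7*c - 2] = -18*c - 7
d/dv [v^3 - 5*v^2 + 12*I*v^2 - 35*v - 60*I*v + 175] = 3*v^2 + v*(-10 + 24*I) - 35 - 60*I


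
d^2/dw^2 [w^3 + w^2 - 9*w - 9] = 6*w + 2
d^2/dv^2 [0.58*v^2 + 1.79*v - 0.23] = 1.16000000000000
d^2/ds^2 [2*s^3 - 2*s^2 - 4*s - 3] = 12*s - 4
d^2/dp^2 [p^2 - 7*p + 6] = 2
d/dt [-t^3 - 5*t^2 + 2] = t*(-3*t - 10)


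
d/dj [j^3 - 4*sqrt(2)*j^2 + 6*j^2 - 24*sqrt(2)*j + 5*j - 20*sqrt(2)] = 3*j^2 - 8*sqrt(2)*j + 12*j - 24*sqrt(2) + 5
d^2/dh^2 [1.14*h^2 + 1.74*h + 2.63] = 2.28000000000000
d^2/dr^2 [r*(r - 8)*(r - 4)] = 6*r - 24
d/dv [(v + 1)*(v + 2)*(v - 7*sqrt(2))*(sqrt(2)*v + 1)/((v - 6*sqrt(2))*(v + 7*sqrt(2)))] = (2*sqrt(2)*v^5 - 7*v^4 + 3*sqrt(2)*v^4 - 362*sqrt(2)*v^3 + 12*v^3 - 774*sqrt(2)*v^2 + 3292*v^2 + 868*sqrt(2)*v + 6552*v + 2212 + 1764*sqrt(2))/(v^4 + 2*sqrt(2)*v^3 - 166*v^2 - 168*sqrt(2)*v + 7056)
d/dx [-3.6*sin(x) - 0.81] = -3.6*cos(x)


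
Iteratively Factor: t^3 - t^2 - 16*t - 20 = (t - 5)*(t^2 + 4*t + 4) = (t - 5)*(t + 2)*(t + 2)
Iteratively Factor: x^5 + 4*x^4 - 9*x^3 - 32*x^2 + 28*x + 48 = (x - 2)*(x^4 + 6*x^3 + 3*x^2 - 26*x - 24) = (x - 2)*(x + 4)*(x^3 + 2*x^2 - 5*x - 6) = (x - 2)^2*(x + 4)*(x^2 + 4*x + 3) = (x - 2)^2*(x + 3)*(x + 4)*(x + 1)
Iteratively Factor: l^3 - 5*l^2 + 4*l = (l - 1)*(l^2 - 4*l) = l*(l - 1)*(l - 4)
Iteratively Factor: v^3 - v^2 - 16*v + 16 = (v + 4)*(v^2 - 5*v + 4) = (v - 1)*(v + 4)*(v - 4)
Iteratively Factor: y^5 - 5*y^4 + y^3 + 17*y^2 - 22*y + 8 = (y + 2)*(y^4 - 7*y^3 + 15*y^2 - 13*y + 4) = (y - 1)*(y + 2)*(y^3 - 6*y^2 + 9*y - 4) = (y - 4)*(y - 1)*(y + 2)*(y^2 - 2*y + 1) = (y - 4)*(y - 1)^2*(y + 2)*(y - 1)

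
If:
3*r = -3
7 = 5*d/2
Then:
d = 14/5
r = -1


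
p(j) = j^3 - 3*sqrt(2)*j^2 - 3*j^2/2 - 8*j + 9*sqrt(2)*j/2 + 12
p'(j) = 3*j^2 - 6*sqrt(2)*j - 3*j - 8 + 9*sqrt(2)/2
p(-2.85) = -53.13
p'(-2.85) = 55.46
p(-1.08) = 5.81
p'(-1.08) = 14.27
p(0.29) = 11.07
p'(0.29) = -4.71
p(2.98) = -17.41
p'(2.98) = -9.22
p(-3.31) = -81.77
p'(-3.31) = 69.25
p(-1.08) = 5.81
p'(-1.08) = 14.27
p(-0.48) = 11.35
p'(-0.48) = 4.57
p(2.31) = -10.10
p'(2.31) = -12.16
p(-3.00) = -61.78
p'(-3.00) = 59.82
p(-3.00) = -61.78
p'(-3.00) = 59.82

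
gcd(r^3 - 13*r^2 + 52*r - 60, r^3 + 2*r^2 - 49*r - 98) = 1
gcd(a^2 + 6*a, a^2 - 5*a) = a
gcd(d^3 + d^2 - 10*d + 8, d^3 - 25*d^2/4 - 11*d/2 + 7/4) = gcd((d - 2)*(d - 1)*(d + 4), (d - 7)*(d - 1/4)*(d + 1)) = 1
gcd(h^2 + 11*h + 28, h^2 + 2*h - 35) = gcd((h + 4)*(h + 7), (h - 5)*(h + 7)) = h + 7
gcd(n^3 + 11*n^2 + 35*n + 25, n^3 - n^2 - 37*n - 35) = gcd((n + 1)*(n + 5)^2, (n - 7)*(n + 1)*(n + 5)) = n^2 + 6*n + 5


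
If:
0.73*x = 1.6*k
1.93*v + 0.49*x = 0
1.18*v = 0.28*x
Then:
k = 0.00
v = 0.00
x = 0.00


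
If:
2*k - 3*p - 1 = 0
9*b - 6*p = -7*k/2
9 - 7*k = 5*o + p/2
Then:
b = p/12 - 7/36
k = 3*p/2 + 1/2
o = 11/10 - 11*p/5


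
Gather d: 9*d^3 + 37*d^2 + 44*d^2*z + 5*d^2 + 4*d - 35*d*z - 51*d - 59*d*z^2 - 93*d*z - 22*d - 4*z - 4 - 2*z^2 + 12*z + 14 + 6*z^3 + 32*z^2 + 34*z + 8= 9*d^3 + d^2*(44*z + 42) + d*(-59*z^2 - 128*z - 69) + 6*z^3 + 30*z^2 + 42*z + 18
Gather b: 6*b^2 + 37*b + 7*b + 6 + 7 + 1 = 6*b^2 + 44*b + 14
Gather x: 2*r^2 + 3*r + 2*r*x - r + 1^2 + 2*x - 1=2*r^2 + 2*r + x*(2*r + 2)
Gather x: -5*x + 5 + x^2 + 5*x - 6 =x^2 - 1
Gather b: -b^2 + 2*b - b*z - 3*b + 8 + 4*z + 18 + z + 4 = -b^2 + b*(-z - 1) + 5*z + 30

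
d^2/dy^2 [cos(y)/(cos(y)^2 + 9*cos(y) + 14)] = (9*(1 - cos(y)^2)^2 - cos(y)^5 + 86*cos(y)^3 + 144*cos(y)^2 - 280*cos(y) - 261)/((cos(y) + 2)^3*(cos(y) + 7)^3)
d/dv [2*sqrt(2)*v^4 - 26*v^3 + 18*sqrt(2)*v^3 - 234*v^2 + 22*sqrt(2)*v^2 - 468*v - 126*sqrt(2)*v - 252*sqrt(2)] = 8*sqrt(2)*v^3 - 78*v^2 + 54*sqrt(2)*v^2 - 468*v + 44*sqrt(2)*v - 468 - 126*sqrt(2)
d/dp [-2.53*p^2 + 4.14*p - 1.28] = 4.14 - 5.06*p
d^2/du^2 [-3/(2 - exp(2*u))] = 12*(exp(2*u) + 2)*exp(2*u)/(exp(2*u) - 2)^3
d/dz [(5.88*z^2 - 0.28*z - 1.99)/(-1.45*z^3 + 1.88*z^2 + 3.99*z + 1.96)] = (8.526*z^4 - 0.812000000000001*z^3 + 15.3311*z^2 + 30.532*z + 7.3913)/(2.1025*z^6 - 5.452*z^5 - 8.0366*z^4 + 9.3184*z^3 + 23.2897*z^2 + 15.6408*z + 3.8416)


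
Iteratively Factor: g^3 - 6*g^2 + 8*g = (g - 2)*(g^2 - 4*g) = g*(g - 2)*(g - 4)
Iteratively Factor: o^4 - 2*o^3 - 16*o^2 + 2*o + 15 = (o + 1)*(o^3 - 3*o^2 - 13*o + 15) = (o + 1)*(o + 3)*(o^2 - 6*o + 5) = (o - 1)*(o + 1)*(o + 3)*(o - 5)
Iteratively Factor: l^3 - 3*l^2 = (l - 3)*(l^2) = l*(l - 3)*(l)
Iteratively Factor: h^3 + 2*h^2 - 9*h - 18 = (h + 3)*(h^2 - h - 6) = (h + 2)*(h + 3)*(h - 3)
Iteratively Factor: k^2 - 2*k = (k)*(k - 2)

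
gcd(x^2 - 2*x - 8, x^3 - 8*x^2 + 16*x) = x - 4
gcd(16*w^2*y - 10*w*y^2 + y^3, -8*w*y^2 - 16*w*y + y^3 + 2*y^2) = -8*w*y + y^2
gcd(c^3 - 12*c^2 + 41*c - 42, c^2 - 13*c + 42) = c - 7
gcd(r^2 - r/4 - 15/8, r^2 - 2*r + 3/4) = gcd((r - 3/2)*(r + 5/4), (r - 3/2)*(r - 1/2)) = r - 3/2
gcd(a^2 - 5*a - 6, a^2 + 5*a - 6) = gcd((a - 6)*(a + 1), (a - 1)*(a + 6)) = 1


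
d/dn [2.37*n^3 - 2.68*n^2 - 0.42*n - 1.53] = 7.11*n^2 - 5.36*n - 0.42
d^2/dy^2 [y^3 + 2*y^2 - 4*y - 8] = 6*y + 4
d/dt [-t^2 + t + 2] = 1 - 2*t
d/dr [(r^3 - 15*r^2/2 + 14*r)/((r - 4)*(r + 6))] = (r^2 + 12*r - 21)/(r^2 + 12*r + 36)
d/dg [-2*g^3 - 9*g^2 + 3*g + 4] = -6*g^2 - 18*g + 3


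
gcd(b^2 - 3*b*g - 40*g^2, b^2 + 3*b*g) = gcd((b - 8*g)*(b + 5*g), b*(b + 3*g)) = 1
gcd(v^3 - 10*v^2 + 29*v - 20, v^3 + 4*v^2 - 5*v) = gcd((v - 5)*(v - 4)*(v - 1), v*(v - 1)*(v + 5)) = v - 1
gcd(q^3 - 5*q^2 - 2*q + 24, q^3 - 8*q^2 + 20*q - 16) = q - 4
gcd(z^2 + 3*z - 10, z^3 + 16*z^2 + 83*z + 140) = z + 5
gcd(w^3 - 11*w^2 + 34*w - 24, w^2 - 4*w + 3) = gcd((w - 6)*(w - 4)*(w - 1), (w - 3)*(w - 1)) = w - 1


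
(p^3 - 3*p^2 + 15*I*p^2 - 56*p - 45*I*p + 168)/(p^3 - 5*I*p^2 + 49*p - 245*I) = (p^2 + p*(-3 + 8*I) - 24*I)/(p^2 - 12*I*p - 35)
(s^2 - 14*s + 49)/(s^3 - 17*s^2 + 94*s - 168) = (s - 7)/(s^2 - 10*s + 24)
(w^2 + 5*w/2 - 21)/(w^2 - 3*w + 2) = (w^2 + 5*w/2 - 21)/(w^2 - 3*w + 2)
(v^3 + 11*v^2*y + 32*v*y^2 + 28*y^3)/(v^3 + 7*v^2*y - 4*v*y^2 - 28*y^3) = (-v - 2*y)/(-v + 2*y)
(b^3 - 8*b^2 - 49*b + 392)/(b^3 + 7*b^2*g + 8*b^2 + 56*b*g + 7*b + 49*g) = (b^2 - 15*b + 56)/(b^2 + 7*b*g + b + 7*g)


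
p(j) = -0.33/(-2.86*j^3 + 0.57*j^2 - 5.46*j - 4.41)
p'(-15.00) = -0.00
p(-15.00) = -0.00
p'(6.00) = -0.00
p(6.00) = 0.00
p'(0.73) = -0.04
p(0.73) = 0.04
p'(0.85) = -0.03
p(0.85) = 0.03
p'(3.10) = -0.00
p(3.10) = 0.00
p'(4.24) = -0.00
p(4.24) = 0.00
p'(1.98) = -0.01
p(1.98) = 0.01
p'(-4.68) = -0.00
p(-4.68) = -0.00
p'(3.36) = -0.00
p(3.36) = 0.00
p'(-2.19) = -0.01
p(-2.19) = -0.01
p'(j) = -0.33*(8.58*j^2 - 1.14*j + 5.46)/(-2.86*j^3 + 0.57*j^2 - 5.46*j - 4.41)^2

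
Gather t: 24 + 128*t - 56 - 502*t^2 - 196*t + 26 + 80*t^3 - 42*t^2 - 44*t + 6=80*t^3 - 544*t^2 - 112*t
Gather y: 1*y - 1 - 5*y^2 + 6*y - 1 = -5*y^2 + 7*y - 2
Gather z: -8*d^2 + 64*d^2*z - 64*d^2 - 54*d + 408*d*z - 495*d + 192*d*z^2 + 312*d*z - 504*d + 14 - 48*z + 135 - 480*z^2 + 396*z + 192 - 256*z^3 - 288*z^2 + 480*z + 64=-72*d^2 - 1053*d - 256*z^3 + z^2*(192*d - 768) + z*(64*d^2 + 720*d + 828) + 405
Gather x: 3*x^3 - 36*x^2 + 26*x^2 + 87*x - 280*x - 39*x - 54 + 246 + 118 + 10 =3*x^3 - 10*x^2 - 232*x + 320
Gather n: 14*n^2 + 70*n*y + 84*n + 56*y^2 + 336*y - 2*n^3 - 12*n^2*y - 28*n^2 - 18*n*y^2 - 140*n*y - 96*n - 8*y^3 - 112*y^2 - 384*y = -2*n^3 + n^2*(-12*y - 14) + n*(-18*y^2 - 70*y - 12) - 8*y^3 - 56*y^2 - 48*y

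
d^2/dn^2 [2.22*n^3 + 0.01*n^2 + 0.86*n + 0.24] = 13.32*n + 0.02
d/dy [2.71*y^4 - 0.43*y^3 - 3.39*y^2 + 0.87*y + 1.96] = 10.84*y^3 - 1.29*y^2 - 6.78*y + 0.87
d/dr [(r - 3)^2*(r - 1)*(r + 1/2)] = 4*r^3 - 39*r^2/2 + 23*r - 3/2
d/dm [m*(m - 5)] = 2*m - 5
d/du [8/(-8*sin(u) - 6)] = 16*cos(u)/(4*sin(u) + 3)^2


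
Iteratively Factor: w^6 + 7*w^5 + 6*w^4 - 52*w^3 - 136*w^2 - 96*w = (w + 4)*(w^5 + 3*w^4 - 6*w^3 - 28*w^2 - 24*w) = (w + 2)*(w + 4)*(w^4 + w^3 - 8*w^2 - 12*w) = (w - 3)*(w + 2)*(w + 4)*(w^3 + 4*w^2 + 4*w) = (w - 3)*(w + 2)^2*(w + 4)*(w^2 + 2*w) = w*(w - 3)*(w + 2)^2*(w + 4)*(w + 2)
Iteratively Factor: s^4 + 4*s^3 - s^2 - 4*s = (s - 1)*(s^3 + 5*s^2 + 4*s) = s*(s - 1)*(s^2 + 5*s + 4) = s*(s - 1)*(s + 4)*(s + 1)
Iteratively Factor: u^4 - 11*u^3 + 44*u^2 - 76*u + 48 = (u - 3)*(u^3 - 8*u^2 + 20*u - 16) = (u - 4)*(u - 3)*(u^2 - 4*u + 4) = (u - 4)*(u - 3)*(u - 2)*(u - 2)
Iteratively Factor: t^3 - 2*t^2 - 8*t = (t)*(t^2 - 2*t - 8) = t*(t + 2)*(t - 4)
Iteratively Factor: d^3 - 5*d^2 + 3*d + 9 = (d + 1)*(d^2 - 6*d + 9) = (d - 3)*(d + 1)*(d - 3)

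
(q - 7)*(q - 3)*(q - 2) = q^3 - 12*q^2 + 41*q - 42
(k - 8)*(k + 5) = k^2 - 3*k - 40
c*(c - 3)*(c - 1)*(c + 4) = c^4 - 13*c^2 + 12*c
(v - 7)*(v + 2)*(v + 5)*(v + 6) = v^4 + 6*v^3 - 39*v^2 - 304*v - 420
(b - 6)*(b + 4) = b^2 - 2*b - 24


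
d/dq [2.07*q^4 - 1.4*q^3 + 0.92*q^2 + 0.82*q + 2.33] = 8.28*q^3 - 4.2*q^2 + 1.84*q + 0.82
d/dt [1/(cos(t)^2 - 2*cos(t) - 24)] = 2*(cos(t) - 1)*sin(t)/(sin(t)^2 + 2*cos(t) + 23)^2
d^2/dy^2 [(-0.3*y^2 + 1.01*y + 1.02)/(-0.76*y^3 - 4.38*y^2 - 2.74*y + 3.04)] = (0.346560000000001*y^6 - 3.500256*y^5 - 30.990672*y^4 - 86.369096*y^3 - 134.187504*y^2 - 168.277104*y - 53.759344)/(0.438976*y^9 + 7.589664*y^8 + 48.488304*y^7 + 133.485432*y^6 + 114.095784*y^5 - 114.29484*y^4 - 177.260216*y^3 + 52.965312*y^2 + 75.965952*y - 28.094464)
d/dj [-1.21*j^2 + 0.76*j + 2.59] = 0.76 - 2.42*j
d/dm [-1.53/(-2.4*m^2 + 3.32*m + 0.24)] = (5.0796 - 7.344*m)/(-2.4*m^2 + 3.32*m + 0.24)^2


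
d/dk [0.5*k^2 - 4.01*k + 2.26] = 1.0*k - 4.01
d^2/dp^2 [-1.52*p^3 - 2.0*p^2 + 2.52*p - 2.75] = -9.12*p - 4.0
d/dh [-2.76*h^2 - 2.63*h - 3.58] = -5.52*h - 2.63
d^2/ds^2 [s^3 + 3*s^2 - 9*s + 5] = 6*s + 6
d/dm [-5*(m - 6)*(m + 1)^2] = 5*(11 - 3*m)*(m + 1)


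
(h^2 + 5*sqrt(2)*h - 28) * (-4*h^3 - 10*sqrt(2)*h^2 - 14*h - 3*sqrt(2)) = -4*h^5 - 30*sqrt(2)*h^4 - 2*h^3 + 207*sqrt(2)*h^2 + 362*h + 84*sqrt(2)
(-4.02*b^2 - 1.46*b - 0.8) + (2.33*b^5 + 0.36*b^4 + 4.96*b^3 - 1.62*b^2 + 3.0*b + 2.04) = 2.33*b^5 + 0.36*b^4 + 4.96*b^3 - 5.64*b^2 + 1.54*b + 1.24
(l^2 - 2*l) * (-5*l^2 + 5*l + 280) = -5*l^4 + 15*l^3 + 270*l^2 - 560*l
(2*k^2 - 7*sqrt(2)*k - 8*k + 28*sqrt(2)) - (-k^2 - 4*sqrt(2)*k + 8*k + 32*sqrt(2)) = 3*k^2 - 16*k - 3*sqrt(2)*k - 4*sqrt(2)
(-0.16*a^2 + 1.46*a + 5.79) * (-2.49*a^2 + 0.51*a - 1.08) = 0.3984*a^4 - 3.717*a^3 - 13.4997*a^2 + 1.3761*a - 6.2532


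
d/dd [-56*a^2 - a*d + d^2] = -a + 2*d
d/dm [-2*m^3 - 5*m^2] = 2*m*(-3*m - 5)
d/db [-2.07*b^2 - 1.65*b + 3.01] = -4.14*b - 1.65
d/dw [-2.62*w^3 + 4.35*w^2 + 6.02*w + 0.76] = -7.86*w^2 + 8.7*w + 6.02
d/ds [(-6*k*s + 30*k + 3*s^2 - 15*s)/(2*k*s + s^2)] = 3*(-20*k^2 + 4*k*s^2 - 20*k*s + 5*s^2)/(s^2*(4*k^2 + 4*k*s + s^2))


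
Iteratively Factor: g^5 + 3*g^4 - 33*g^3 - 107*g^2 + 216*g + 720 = (g + 4)*(g^4 - g^3 - 29*g^2 + 9*g + 180) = (g - 3)*(g + 4)*(g^3 + 2*g^2 - 23*g - 60) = (g - 5)*(g - 3)*(g + 4)*(g^2 + 7*g + 12) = (g - 5)*(g - 3)*(g + 3)*(g + 4)*(g + 4)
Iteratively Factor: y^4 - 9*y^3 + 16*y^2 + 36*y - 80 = (y + 2)*(y^3 - 11*y^2 + 38*y - 40) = (y - 4)*(y + 2)*(y^2 - 7*y + 10) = (y - 4)*(y - 2)*(y + 2)*(y - 5)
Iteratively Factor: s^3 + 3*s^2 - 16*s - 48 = (s + 3)*(s^2 - 16) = (s - 4)*(s + 3)*(s + 4)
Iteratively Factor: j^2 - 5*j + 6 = (j - 3)*(j - 2)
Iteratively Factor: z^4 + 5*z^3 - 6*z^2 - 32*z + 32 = (z + 4)*(z^3 + z^2 - 10*z + 8) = (z - 1)*(z + 4)*(z^2 + 2*z - 8) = (z - 1)*(z + 4)^2*(z - 2)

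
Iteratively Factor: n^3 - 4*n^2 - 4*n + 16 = (n - 2)*(n^2 - 2*n - 8) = (n - 2)*(n + 2)*(n - 4)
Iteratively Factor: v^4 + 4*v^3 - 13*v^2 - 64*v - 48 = (v + 3)*(v^3 + v^2 - 16*v - 16) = (v + 1)*(v + 3)*(v^2 - 16) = (v - 4)*(v + 1)*(v + 3)*(v + 4)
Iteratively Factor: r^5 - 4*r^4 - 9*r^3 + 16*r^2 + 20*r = (r)*(r^4 - 4*r^3 - 9*r^2 + 16*r + 20) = r*(r + 2)*(r^3 - 6*r^2 + 3*r + 10) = r*(r - 5)*(r + 2)*(r^2 - r - 2) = r*(r - 5)*(r + 1)*(r + 2)*(r - 2)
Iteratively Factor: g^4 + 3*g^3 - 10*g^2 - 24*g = (g - 3)*(g^3 + 6*g^2 + 8*g) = (g - 3)*(g + 4)*(g^2 + 2*g) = g*(g - 3)*(g + 4)*(g + 2)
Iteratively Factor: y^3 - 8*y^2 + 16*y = (y)*(y^2 - 8*y + 16) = y*(y - 4)*(y - 4)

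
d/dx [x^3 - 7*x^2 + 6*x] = 3*x^2 - 14*x + 6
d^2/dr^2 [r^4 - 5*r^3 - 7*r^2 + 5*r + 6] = 12*r^2 - 30*r - 14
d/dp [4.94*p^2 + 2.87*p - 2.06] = 9.88*p + 2.87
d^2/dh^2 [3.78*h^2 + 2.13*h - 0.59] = 7.56000000000000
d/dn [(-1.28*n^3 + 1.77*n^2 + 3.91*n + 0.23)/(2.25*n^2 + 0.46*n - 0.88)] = (-2.88*n^4 - 1.1776*n^3 - 4.6041*n^2 - 4.1502*n - 3.5466)/(5.0625*n^4 + 2.07*n^3 - 3.7484*n^2 - 0.8096*n + 0.7744)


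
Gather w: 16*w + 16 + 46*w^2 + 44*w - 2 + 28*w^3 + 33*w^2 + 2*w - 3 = 28*w^3 + 79*w^2 + 62*w + 11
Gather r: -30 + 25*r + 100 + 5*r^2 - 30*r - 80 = 5*r^2 - 5*r - 10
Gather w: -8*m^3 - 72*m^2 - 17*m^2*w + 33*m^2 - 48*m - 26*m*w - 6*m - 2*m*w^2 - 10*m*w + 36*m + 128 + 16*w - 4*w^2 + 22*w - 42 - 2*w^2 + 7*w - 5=-8*m^3 - 39*m^2 - 18*m + w^2*(-2*m - 6) + w*(-17*m^2 - 36*m + 45) + 81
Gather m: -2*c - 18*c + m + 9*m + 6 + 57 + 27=-20*c + 10*m + 90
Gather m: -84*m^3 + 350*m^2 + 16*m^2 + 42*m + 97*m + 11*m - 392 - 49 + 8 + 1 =-84*m^3 + 366*m^2 + 150*m - 432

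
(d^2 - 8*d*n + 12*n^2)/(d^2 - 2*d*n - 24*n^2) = (d - 2*n)/(d + 4*n)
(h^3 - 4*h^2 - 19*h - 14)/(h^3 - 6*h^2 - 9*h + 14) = (h + 1)/(h - 1)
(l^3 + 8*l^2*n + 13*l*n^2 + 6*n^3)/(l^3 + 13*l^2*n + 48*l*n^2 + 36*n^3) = (l + n)/(l + 6*n)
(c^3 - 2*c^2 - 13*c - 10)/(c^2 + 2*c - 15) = (c^3 - 2*c^2 - 13*c - 10)/(c^2 + 2*c - 15)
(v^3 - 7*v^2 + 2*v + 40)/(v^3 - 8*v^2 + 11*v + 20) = (v + 2)/(v + 1)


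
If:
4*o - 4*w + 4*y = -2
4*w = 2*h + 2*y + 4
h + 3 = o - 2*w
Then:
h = -y - 3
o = -y - 1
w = -1/2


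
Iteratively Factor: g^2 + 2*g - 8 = (g - 2)*(g + 4)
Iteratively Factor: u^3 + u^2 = (u)*(u^2 + u) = u^2*(u + 1)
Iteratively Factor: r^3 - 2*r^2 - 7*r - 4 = (r + 1)*(r^2 - 3*r - 4) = (r - 4)*(r + 1)*(r + 1)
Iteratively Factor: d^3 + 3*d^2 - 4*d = (d - 1)*(d^2 + 4*d) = (d - 1)*(d + 4)*(d)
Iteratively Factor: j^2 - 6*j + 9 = (j - 3)*(j - 3)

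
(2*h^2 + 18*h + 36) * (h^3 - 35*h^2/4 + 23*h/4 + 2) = 2*h^5 + h^4/2 - 110*h^3 - 415*h^2/2 + 243*h + 72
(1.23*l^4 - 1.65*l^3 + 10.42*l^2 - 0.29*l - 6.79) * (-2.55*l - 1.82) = -3.1365*l^5 + 1.9689*l^4 - 23.568*l^3 - 18.2249*l^2 + 17.8423*l + 12.3578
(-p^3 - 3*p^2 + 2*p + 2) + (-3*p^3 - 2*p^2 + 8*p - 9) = -4*p^3 - 5*p^2 + 10*p - 7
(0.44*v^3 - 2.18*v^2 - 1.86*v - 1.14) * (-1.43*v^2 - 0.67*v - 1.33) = -0.6292*v^5 + 2.8226*v^4 + 3.5352*v^3 + 5.7758*v^2 + 3.2376*v + 1.5162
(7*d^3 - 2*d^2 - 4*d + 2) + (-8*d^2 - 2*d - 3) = 7*d^3 - 10*d^2 - 6*d - 1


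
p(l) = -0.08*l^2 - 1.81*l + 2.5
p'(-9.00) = -0.37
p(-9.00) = 12.31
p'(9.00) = -3.25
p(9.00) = -20.27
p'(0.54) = -1.90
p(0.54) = 1.50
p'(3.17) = -2.32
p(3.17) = -4.04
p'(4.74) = -2.57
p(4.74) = -7.88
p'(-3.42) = -1.26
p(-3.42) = 7.75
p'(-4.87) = -1.03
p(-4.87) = 9.42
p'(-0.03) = -1.81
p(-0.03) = 2.55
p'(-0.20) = -1.78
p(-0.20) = 2.86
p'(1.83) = -2.10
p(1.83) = -1.08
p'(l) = -0.16*l - 1.81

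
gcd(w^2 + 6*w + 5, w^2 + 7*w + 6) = w + 1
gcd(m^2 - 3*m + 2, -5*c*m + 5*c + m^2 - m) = m - 1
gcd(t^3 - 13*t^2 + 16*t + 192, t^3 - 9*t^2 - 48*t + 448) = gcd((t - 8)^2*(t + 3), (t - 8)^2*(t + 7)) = t^2 - 16*t + 64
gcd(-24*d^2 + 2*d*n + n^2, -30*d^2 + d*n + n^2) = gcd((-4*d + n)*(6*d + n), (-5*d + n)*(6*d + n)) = 6*d + n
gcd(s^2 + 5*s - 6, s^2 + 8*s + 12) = s + 6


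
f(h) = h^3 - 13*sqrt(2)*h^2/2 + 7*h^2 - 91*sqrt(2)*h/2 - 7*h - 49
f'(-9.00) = 211.12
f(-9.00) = -313.46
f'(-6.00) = 62.96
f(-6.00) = 84.15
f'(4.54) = -29.42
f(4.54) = -324.53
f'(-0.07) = -71.03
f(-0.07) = -44.02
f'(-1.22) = -61.53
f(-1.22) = 32.96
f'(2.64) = -62.01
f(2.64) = -234.24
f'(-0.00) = -71.35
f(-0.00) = -49.00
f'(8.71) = 118.05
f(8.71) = -175.98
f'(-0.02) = -71.26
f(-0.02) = -47.57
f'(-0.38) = -69.25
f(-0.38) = -22.26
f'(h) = 3*h^2 - 13*sqrt(2)*h + 14*h - 91*sqrt(2)/2 - 7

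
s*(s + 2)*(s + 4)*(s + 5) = s^4 + 11*s^3 + 38*s^2 + 40*s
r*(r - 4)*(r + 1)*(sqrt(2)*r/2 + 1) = sqrt(2)*r^4/2 - 3*sqrt(2)*r^3/2 + r^3 - 3*r^2 - 2*sqrt(2)*r^2 - 4*r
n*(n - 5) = n^2 - 5*n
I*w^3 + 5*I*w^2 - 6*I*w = w*(w + 6)*(I*w - I)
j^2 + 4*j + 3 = (j + 1)*(j + 3)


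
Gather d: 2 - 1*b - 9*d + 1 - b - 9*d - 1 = -2*b - 18*d + 2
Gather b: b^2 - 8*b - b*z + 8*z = b^2 + b*(-z - 8) + 8*z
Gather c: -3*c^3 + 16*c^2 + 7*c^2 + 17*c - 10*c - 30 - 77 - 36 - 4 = -3*c^3 + 23*c^2 + 7*c - 147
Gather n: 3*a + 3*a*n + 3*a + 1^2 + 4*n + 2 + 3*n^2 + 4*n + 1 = 6*a + 3*n^2 + n*(3*a + 8) + 4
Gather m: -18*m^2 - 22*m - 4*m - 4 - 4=-18*m^2 - 26*m - 8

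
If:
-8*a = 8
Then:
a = -1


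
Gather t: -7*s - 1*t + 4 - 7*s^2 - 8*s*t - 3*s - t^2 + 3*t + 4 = -7*s^2 - 10*s - t^2 + t*(2 - 8*s) + 8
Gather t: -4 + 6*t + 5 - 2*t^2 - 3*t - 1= -2*t^2 + 3*t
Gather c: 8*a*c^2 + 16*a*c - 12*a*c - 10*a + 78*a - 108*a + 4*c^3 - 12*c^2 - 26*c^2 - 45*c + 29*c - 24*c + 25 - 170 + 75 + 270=-40*a + 4*c^3 + c^2*(8*a - 38) + c*(4*a - 40) + 200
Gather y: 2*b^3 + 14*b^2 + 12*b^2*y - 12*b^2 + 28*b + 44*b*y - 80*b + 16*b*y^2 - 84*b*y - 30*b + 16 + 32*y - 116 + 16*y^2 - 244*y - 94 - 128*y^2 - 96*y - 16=2*b^3 + 2*b^2 - 82*b + y^2*(16*b - 112) + y*(12*b^2 - 40*b - 308) - 210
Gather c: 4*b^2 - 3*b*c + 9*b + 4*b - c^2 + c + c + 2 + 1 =4*b^2 + 13*b - c^2 + c*(2 - 3*b) + 3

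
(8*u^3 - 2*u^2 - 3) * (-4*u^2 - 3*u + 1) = -32*u^5 - 16*u^4 + 14*u^3 + 10*u^2 + 9*u - 3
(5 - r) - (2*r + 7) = -3*r - 2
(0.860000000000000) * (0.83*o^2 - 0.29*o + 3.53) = 0.7138*o^2 - 0.2494*o + 3.0358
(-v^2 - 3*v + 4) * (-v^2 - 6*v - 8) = v^4 + 9*v^3 + 22*v^2 - 32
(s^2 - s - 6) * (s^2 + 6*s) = s^4 + 5*s^3 - 12*s^2 - 36*s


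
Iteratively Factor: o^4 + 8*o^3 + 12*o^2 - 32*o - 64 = (o + 2)*(o^3 + 6*o^2 - 32) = (o - 2)*(o + 2)*(o^2 + 8*o + 16) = (o - 2)*(o + 2)*(o + 4)*(o + 4)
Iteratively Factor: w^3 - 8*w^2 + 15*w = (w)*(w^2 - 8*w + 15) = w*(w - 3)*(w - 5)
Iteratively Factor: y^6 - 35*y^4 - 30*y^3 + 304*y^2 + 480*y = (y - 4)*(y^5 + 4*y^4 - 19*y^3 - 106*y^2 - 120*y) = (y - 4)*(y + 2)*(y^4 + 2*y^3 - 23*y^2 - 60*y) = (y - 5)*(y - 4)*(y + 2)*(y^3 + 7*y^2 + 12*y) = y*(y - 5)*(y - 4)*(y + 2)*(y^2 + 7*y + 12) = y*(y - 5)*(y - 4)*(y + 2)*(y + 4)*(y + 3)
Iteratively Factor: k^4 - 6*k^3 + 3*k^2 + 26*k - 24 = (k - 3)*(k^3 - 3*k^2 - 6*k + 8) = (k - 4)*(k - 3)*(k^2 + k - 2) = (k - 4)*(k - 3)*(k + 2)*(k - 1)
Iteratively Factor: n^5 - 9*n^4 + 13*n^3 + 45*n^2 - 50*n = (n)*(n^4 - 9*n^3 + 13*n^2 + 45*n - 50) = n*(n - 5)*(n^3 - 4*n^2 - 7*n + 10) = n*(n - 5)^2*(n^2 + n - 2) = n*(n - 5)^2*(n - 1)*(n + 2)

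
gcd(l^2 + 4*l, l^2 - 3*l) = l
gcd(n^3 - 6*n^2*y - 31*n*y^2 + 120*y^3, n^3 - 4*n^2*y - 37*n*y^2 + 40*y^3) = -n^2 + 3*n*y + 40*y^2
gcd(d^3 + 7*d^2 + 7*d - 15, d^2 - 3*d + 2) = d - 1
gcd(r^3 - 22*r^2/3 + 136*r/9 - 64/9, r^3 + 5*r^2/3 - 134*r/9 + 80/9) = r^2 - 10*r/3 + 16/9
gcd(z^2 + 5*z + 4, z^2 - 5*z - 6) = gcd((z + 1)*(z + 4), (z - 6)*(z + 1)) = z + 1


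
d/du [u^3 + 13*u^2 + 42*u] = 3*u^2 + 26*u + 42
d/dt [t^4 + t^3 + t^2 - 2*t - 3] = 4*t^3 + 3*t^2 + 2*t - 2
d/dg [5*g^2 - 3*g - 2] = 10*g - 3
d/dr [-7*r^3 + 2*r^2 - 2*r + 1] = -21*r^2 + 4*r - 2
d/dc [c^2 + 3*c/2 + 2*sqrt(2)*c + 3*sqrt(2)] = 2*c + 3/2 + 2*sqrt(2)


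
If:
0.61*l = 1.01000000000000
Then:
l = 1.66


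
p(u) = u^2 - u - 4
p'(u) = 2*u - 1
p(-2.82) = 6.77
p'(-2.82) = -6.64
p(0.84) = -4.13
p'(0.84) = 0.68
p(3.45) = 4.45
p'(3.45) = 5.90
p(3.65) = 5.67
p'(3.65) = 6.30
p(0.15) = -4.13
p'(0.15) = -0.70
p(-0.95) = -2.15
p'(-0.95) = -2.90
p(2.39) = -0.68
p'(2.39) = 3.78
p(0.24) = -4.18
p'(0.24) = -0.52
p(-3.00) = 8.00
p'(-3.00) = -7.00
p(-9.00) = 86.00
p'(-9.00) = -19.00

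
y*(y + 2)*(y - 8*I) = y^3 + 2*y^2 - 8*I*y^2 - 16*I*y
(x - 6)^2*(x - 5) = x^3 - 17*x^2 + 96*x - 180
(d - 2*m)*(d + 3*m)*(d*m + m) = d^3*m + d^2*m^2 + d^2*m - 6*d*m^3 + d*m^2 - 6*m^3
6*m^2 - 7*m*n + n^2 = (-6*m + n)*(-m + n)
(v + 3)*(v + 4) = v^2 + 7*v + 12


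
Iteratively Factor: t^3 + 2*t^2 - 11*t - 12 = (t - 3)*(t^2 + 5*t + 4) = (t - 3)*(t + 1)*(t + 4)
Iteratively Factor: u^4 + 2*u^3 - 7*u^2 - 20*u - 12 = (u + 2)*(u^3 - 7*u - 6) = (u - 3)*(u + 2)*(u^2 + 3*u + 2) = (u - 3)*(u + 1)*(u + 2)*(u + 2)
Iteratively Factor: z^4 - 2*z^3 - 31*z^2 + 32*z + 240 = (z + 4)*(z^3 - 6*z^2 - 7*z + 60) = (z + 3)*(z + 4)*(z^2 - 9*z + 20) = (z - 4)*(z + 3)*(z + 4)*(z - 5)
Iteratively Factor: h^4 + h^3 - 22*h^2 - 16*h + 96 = (h + 4)*(h^3 - 3*h^2 - 10*h + 24) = (h - 2)*(h + 4)*(h^2 - h - 12) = (h - 4)*(h - 2)*(h + 4)*(h + 3)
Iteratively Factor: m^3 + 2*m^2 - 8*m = (m + 4)*(m^2 - 2*m) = (m - 2)*(m + 4)*(m)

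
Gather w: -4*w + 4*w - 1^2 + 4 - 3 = 0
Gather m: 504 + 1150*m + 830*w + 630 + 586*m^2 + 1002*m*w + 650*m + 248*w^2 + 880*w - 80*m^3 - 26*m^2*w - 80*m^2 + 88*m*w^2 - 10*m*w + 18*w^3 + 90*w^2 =-80*m^3 + m^2*(506 - 26*w) + m*(88*w^2 + 992*w + 1800) + 18*w^3 + 338*w^2 + 1710*w + 1134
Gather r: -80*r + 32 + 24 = 56 - 80*r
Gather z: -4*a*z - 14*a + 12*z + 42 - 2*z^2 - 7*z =-14*a - 2*z^2 + z*(5 - 4*a) + 42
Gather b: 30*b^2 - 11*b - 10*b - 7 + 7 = 30*b^2 - 21*b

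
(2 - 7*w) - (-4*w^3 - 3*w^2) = 4*w^3 + 3*w^2 - 7*w + 2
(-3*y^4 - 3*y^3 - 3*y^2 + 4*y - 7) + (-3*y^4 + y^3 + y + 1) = -6*y^4 - 2*y^3 - 3*y^2 + 5*y - 6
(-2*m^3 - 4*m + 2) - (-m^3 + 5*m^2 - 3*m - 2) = -m^3 - 5*m^2 - m + 4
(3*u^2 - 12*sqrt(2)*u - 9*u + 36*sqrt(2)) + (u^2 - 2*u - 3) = 4*u^2 - 12*sqrt(2)*u - 11*u - 3 + 36*sqrt(2)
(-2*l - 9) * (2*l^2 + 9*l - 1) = -4*l^3 - 36*l^2 - 79*l + 9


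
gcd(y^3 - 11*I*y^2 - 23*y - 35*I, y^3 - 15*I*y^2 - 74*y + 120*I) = y - 5*I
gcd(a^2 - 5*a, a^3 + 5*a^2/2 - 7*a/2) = a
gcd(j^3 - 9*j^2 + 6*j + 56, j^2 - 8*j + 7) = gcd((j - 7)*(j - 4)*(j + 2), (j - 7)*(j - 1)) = j - 7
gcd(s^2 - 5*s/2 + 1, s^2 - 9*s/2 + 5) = s - 2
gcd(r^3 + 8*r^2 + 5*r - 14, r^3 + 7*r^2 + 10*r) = r + 2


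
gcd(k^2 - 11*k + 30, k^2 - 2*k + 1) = 1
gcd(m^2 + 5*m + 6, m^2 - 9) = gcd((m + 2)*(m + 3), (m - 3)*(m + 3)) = m + 3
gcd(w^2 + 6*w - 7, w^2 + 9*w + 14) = w + 7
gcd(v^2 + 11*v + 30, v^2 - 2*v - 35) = v + 5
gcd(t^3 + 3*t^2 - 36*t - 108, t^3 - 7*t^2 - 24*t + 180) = t - 6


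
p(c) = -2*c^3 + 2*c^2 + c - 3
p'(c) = -6*c^2 + 4*c + 1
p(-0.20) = -3.10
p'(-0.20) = -0.04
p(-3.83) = 134.87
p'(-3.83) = -102.33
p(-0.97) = -0.26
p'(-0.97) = -8.53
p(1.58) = -4.32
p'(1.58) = -7.66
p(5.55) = -277.75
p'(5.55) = -161.62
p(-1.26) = 2.92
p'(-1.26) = -13.57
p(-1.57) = 8.10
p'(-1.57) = -20.07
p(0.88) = -1.93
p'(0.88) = -0.13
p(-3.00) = 66.00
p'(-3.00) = -65.00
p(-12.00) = 3729.00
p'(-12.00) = -911.00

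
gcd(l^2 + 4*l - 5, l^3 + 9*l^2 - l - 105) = l + 5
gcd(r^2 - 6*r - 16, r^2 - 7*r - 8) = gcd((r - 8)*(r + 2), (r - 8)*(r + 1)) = r - 8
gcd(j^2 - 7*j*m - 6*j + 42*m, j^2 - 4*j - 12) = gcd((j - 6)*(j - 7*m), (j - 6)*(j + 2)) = j - 6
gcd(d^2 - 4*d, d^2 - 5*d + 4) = d - 4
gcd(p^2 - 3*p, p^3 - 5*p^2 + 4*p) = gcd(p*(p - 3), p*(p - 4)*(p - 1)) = p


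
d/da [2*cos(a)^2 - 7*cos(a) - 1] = (7 - 4*cos(a))*sin(a)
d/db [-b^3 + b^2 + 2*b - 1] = -3*b^2 + 2*b + 2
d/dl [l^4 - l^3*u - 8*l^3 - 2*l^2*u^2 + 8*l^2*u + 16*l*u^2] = 4*l^3 - 3*l^2*u - 24*l^2 - 4*l*u^2 + 16*l*u + 16*u^2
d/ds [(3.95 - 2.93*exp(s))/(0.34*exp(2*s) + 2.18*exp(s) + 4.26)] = (0.9962*exp(2*s) - 2.686*exp(s) - 21.0928)*exp(s)/(0.1156*exp(4*s) + 1.4824*exp(3*s) + 7.6492*exp(2*s) + 18.5736*exp(s) + 18.1476)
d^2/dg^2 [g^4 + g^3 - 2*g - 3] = 6*g*(2*g + 1)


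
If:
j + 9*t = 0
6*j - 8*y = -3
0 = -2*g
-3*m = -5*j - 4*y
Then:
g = 0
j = 4*y/3 - 1/2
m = 32*y/9 - 5/6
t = 1/18 - 4*y/27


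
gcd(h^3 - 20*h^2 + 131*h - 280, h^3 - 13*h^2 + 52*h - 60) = h - 5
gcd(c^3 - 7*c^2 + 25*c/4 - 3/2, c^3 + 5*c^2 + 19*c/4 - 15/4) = c - 1/2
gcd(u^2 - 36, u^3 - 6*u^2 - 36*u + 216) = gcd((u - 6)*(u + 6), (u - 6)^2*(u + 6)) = u^2 - 36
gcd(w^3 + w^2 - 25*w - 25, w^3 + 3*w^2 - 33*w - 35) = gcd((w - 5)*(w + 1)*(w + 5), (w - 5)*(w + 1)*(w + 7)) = w^2 - 4*w - 5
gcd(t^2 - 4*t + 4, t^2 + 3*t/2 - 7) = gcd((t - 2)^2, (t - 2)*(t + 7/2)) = t - 2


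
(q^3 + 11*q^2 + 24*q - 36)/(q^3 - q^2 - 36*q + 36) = (q + 6)/(q - 6)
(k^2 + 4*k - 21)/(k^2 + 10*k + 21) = (k - 3)/(k + 3)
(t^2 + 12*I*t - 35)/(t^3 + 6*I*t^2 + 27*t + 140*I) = (t + 5*I)/(t^2 - I*t + 20)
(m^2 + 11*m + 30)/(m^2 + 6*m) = (m + 5)/m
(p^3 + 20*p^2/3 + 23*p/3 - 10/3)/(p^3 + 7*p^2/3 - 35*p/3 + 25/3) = (3*p^2 + 5*p - 2)/(3*p^2 - 8*p + 5)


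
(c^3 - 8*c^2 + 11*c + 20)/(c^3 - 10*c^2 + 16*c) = (c^3 - 8*c^2 + 11*c + 20)/(c*(c^2 - 10*c + 16))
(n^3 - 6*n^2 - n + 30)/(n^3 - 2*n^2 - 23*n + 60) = (n^2 - 3*n - 10)/(n^2 + n - 20)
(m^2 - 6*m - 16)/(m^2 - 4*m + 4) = (m^2 - 6*m - 16)/(m^2 - 4*m + 4)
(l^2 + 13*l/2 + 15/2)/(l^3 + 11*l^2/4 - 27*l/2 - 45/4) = 2*(2*l + 3)/(4*l^2 - 9*l - 9)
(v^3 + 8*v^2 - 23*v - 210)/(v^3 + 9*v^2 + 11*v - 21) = (v^2 + v - 30)/(v^2 + 2*v - 3)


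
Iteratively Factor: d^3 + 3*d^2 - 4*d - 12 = (d - 2)*(d^2 + 5*d + 6) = (d - 2)*(d + 3)*(d + 2)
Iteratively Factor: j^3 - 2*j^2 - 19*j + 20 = (j - 5)*(j^2 + 3*j - 4) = (j - 5)*(j - 1)*(j + 4)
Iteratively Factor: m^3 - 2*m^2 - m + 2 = (m + 1)*(m^2 - 3*m + 2) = (m - 2)*(m + 1)*(m - 1)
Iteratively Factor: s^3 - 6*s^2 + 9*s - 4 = (s - 4)*(s^2 - 2*s + 1) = (s - 4)*(s - 1)*(s - 1)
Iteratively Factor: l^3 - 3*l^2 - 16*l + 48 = (l - 4)*(l^2 + l - 12) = (l - 4)*(l - 3)*(l + 4)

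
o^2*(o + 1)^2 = o^4 + 2*o^3 + o^2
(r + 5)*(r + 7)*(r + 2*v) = r^3 + 2*r^2*v + 12*r^2 + 24*r*v + 35*r + 70*v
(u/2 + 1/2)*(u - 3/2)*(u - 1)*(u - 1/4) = u^4/2 - 7*u^3/8 - 5*u^2/16 + 7*u/8 - 3/16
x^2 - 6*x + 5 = (x - 5)*(x - 1)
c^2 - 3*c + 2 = (c - 2)*(c - 1)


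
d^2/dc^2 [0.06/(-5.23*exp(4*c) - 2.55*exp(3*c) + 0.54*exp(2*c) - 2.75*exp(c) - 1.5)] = ((5.0208*exp(3*c) + 1.377*exp(2*c) - 0.1296*exp(c) + 0.165)*(5.23*exp(4*c) + 2.55*exp(3*c) - 0.54*exp(2*c) + 2.75*exp(c) + 1.5) - 0.06*(20.92*exp(3*c) + 7.65*exp(2*c) - 1.08*exp(c) + 2.75)*(41.84*exp(3*c) + 15.3*exp(2*c) - 2.16*exp(c) + 5.5)*exp(c))*exp(c)/(5.23*exp(4*c) + 2.55*exp(3*c) - 0.54*exp(2*c) + 2.75*exp(c) + 1.5)^3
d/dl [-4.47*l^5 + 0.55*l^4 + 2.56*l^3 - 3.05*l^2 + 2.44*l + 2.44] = -22.35*l^4 + 2.2*l^3 + 7.68*l^2 - 6.1*l + 2.44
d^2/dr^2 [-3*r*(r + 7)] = -6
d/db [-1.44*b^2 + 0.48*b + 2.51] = 0.48 - 2.88*b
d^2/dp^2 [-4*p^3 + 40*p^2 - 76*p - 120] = 80 - 24*p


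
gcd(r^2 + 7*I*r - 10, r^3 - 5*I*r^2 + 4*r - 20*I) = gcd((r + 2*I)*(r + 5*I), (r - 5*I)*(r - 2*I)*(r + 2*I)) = r + 2*I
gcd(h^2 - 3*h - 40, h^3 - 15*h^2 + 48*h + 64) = h - 8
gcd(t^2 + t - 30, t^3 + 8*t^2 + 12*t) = t + 6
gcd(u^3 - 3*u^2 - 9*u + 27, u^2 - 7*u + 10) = 1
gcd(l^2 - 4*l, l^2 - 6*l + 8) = l - 4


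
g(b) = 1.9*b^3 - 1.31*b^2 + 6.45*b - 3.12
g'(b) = 5.7*b^2 - 2.62*b + 6.45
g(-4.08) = -180.29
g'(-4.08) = 112.02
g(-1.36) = -19.09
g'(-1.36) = 20.56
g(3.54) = 87.58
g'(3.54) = 68.61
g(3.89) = 113.99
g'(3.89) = 82.51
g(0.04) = -2.86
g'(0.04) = 6.35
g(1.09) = 4.81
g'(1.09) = 10.37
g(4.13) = 135.02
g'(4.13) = 92.85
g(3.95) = 119.01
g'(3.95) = 85.04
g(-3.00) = -85.56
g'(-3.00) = 65.61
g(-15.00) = -6807.12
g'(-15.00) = 1328.25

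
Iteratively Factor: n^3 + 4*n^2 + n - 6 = (n + 2)*(n^2 + 2*n - 3) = (n + 2)*(n + 3)*(n - 1)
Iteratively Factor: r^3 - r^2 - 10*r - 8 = (r + 1)*(r^2 - 2*r - 8) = (r - 4)*(r + 1)*(r + 2)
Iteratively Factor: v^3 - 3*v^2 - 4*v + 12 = (v + 2)*(v^2 - 5*v + 6) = (v - 2)*(v + 2)*(v - 3)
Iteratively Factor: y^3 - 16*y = (y)*(y^2 - 16) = y*(y - 4)*(y + 4)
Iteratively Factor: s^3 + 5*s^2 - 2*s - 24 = (s - 2)*(s^2 + 7*s + 12) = (s - 2)*(s + 3)*(s + 4)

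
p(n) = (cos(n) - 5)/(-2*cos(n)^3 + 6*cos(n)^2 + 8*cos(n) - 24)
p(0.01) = 0.33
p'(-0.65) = 0.12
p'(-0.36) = 0.09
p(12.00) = 0.29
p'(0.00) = 0.00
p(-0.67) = 0.28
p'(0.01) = -0.00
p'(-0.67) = 0.12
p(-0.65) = 0.28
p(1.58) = 0.21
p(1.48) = 0.21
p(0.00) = 0.33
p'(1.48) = -0.04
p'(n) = (cos(n) - 5)*(-6*sin(n)*cos(n)^2 + 12*sin(n)*cos(n) + 8*sin(n))/(-2*cos(n)^3 + 6*cos(n)^2 + 8*cos(n) - 24)^2 - sin(n)/(-2*cos(n)^3 + 6*cos(n)^2 + 8*cos(n) - 24)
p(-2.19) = 0.21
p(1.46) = 0.21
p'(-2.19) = -0.04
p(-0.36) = 0.32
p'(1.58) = -0.03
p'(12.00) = 0.12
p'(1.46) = -0.04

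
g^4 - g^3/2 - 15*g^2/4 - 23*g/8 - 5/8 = (g - 5/2)*(g + 1/2)^2*(g + 1)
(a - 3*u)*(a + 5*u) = a^2 + 2*a*u - 15*u^2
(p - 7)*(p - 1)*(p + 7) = p^3 - p^2 - 49*p + 49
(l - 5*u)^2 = l^2 - 10*l*u + 25*u^2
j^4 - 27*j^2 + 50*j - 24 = (j - 4)*(j - 1)^2*(j + 6)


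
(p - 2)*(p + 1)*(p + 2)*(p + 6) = p^4 + 7*p^3 + 2*p^2 - 28*p - 24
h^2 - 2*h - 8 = (h - 4)*(h + 2)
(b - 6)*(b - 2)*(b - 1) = b^3 - 9*b^2 + 20*b - 12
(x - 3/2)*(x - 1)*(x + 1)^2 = x^4 - x^3/2 - 5*x^2/2 + x/2 + 3/2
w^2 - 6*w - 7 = (w - 7)*(w + 1)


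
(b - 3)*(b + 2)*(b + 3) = b^3 + 2*b^2 - 9*b - 18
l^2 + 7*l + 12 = (l + 3)*(l + 4)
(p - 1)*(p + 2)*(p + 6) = p^3 + 7*p^2 + 4*p - 12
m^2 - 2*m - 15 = (m - 5)*(m + 3)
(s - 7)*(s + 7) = s^2 - 49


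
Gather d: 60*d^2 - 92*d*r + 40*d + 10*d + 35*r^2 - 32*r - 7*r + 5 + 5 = 60*d^2 + d*(50 - 92*r) + 35*r^2 - 39*r + 10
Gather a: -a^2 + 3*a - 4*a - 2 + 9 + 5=-a^2 - a + 12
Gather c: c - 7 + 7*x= c + 7*x - 7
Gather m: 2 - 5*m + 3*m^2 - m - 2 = 3*m^2 - 6*m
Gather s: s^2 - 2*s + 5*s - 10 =s^2 + 3*s - 10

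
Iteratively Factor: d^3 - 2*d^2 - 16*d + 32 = (d - 2)*(d^2 - 16) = (d - 2)*(d + 4)*(d - 4)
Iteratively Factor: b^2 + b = (b)*(b + 1)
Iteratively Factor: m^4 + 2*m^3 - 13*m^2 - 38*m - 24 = (m + 3)*(m^3 - m^2 - 10*m - 8) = (m - 4)*(m + 3)*(m^2 + 3*m + 2) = (m - 4)*(m + 1)*(m + 3)*(m + 2)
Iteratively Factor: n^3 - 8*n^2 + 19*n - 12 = (n - 4)*(n^2 - 4*n + 3) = (n - 4)*(n - 3)*(n - 1)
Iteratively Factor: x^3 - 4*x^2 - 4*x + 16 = (x - 2)*(x^2 - 2*x - 8) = (x - 4)*(x - 2)*(x + 2)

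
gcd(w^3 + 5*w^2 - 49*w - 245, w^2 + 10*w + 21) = w + 7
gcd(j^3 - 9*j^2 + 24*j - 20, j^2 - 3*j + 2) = j - 2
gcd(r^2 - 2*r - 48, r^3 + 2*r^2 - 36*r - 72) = r + 6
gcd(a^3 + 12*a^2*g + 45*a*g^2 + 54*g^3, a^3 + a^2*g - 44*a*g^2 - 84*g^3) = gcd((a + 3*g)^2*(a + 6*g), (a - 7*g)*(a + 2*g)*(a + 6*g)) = a + 6*g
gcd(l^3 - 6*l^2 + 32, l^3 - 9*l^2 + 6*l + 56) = l^2 - 2*l - 8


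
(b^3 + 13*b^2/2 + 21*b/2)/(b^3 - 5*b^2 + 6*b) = (2*b^2 + 13*b + 21)/(2*(b^2 - 5*b + 6))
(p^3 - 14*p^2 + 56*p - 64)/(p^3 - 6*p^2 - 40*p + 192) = (p - 2)/(p + 6)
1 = 1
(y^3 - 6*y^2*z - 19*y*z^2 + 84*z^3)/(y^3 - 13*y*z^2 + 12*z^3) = (y - 7*z)/(y - z)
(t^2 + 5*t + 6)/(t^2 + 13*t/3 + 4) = 3*(t + 2)/(3*t + 4)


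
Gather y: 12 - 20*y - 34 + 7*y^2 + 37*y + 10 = 7*y^2 + 17*y - 12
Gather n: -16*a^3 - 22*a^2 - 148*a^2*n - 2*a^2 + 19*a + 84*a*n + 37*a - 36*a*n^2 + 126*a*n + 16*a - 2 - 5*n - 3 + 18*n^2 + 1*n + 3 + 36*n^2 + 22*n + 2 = -16*a^3 - 24*a^2 + 72*a + n^2*(54 - 36*a) + n*(-148*a^2 + 210*a + 18)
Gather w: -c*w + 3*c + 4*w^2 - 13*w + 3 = 3*c + 4*w^2 + w*(-c - 13) + 3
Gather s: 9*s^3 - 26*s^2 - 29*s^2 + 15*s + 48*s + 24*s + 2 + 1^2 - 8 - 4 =9*s^3 - 55*s^2 + 87*s - 9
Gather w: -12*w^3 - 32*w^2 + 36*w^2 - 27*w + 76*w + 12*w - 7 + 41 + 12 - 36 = -12*w^3 + 4*w^2 + 61*w + 10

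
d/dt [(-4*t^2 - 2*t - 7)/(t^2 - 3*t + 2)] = (14*t^2 - 2*t - 25)/(t^4 - 6*t^3 + 13*t^2 - 12*t + 4)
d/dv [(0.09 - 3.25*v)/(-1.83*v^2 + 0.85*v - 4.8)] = (-5.9475*v^2 + 0.3294*v + 15.5235)/(3.3489*v^4 - 3.111*v^3 + 18.2905*v^2 - 8.16*v + 23.04)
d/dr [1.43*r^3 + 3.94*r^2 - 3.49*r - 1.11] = 4.29*r^2 + 7.88*r - 3.49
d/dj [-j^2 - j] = -2*j - 1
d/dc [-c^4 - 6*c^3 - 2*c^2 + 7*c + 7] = -4*c^3 - 18*c^2 - 4*c + 7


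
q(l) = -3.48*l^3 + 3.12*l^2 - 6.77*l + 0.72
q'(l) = -10.44*l^2 + 6.24*l - 6.77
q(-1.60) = 33.79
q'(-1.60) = -43.48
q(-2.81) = 121.59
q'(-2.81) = -106.74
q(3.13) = -96.62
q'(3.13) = -89.52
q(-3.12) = 157.91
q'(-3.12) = -127.87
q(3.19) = -102.09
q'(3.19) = -93.10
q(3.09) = -93.08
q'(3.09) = -87.17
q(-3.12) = 157.91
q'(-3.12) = -127.87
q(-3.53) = 216.57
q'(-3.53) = -158.89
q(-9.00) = 2851.29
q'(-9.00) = -908.57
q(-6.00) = 905.34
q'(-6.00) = -420.05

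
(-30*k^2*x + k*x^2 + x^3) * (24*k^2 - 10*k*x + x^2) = -720*k^4*x + 324*k^3*x^2 - 16*k^2*x^3 - 9*k*x^4 + x^5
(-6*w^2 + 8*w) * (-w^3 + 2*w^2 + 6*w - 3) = 6*w^5 - 20*w^4 - 20*w^3 + 66*w^2 - 24*w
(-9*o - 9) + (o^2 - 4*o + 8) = o^2 - 13*o - 1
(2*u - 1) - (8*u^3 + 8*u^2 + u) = -8*u^3 - 8*u^2 + u - 1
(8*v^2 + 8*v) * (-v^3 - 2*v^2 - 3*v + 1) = -8*v^5 - 24*v^4 - 40*v^3 - 16*v^2 + 8*v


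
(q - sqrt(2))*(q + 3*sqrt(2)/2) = q^2 + sqrt(2)*q/2 - 3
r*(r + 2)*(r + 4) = r^3 + 6*r^2 + 8*r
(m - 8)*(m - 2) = m^2 - 10*m + 16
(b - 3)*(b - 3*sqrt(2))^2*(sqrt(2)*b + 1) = sqrt(2)*b^4 - 11*b^3 - 3*sqrt(2)*b^3 + 12*sqrt(2)*b^2 + 33*b^2 - 36*sqrt(2)*b + 18*b - 54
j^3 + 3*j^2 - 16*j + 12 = (j - 2)*(j - 1)*(j + 6)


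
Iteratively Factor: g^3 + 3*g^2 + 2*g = (g + 1)*(g^2 + 2*g) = (g + 1)*(g + 2)*(g)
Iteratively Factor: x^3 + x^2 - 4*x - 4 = (x + 1)*(x^2 - 4) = (x + 1)*(x + 2)*(x - 2)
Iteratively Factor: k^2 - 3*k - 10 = (k - 5)*(k + 2)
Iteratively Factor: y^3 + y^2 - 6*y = (y + 3)*(y^2 - 2*y) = (y - 2)*(y + 3)*(y)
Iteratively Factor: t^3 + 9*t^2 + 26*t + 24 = (t + 2)*(t^2 + 7*t + 12) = (t + 2)*(t + 3)*(t + 4)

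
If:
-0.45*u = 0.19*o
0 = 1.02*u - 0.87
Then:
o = -2.02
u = 0.85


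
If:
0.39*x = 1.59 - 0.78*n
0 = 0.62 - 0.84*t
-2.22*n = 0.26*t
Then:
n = -0.09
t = 0.74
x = 4.25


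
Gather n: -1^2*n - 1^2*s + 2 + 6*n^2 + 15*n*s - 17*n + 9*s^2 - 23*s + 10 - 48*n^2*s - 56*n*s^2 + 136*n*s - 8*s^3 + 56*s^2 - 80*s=n^2*(6 - 48*s) + n*(-56*s^2 + 151*s - 18) - 8*s^3 + 65*s^2 - 104*s + 12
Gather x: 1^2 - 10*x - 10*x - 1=-20*x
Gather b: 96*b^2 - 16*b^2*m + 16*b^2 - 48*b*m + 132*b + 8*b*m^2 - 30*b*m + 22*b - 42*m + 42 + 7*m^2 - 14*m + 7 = b^2*(112 - 16*m) + b*(8*m^2 - 78*m + 154) + 7*m^2 - 56*m + 49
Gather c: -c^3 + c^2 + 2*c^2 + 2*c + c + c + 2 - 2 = -c^3 + 3*c^2 + 4*c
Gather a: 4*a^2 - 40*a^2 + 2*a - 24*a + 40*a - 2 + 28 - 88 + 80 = -36*a^2 + 18*a + 18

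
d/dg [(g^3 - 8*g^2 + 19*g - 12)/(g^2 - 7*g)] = (g^4 - 14*g^3 + 37*g^2 + 24*g - 84)/(g^2*(g^2 - 14*g + 49))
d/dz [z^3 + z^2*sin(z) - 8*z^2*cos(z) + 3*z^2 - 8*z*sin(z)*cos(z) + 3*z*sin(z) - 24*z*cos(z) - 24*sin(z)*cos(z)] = 8*z^2*sin(z) + z^2*cos(z) + 3*z^2 + 26*z*sin(z) - 13*z*cos(z) - 8*z*cos(2*z) + 6*z + 3*sin(z) - 4*sin(2*z) - 24*cos(z) - 24*cos(2*z)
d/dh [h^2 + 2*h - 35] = 2*h + 2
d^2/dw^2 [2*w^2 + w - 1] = 4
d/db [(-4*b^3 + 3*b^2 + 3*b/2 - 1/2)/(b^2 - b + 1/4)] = 2*(-16*b^3 + 24*b^2 - 18*b + 1)/(8*b^3 - 12*b^2 + 6*b - 1)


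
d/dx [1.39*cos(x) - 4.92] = -1.39*sin(x)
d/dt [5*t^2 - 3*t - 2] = 10*t - 3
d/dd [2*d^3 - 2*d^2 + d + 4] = 6*d^2 - 4*d + 1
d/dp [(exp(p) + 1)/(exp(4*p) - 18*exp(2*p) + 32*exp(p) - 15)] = (-4*(exp(p) + 1)*(exp(3*p) - 9*exp(p) + 8) + exp(4*p) - 18*exp(2*p) + 32*exp(p) - 15)*exp(p)/(exp(4*p) - 18*exp(2*p) + 32*exp(p) - 15)^2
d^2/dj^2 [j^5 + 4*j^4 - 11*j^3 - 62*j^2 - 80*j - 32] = 20*j^3 + 48*j^2 - 66*j - 124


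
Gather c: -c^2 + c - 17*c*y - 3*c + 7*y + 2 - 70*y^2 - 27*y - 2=-c^2 + c*(-17*y - 2) - 70*y^2 - 20*y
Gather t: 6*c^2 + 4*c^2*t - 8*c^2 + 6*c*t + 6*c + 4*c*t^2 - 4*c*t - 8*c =-2*c^2 + 4*c*t^2 - 2*c + t*(4*c^2 + 2*c)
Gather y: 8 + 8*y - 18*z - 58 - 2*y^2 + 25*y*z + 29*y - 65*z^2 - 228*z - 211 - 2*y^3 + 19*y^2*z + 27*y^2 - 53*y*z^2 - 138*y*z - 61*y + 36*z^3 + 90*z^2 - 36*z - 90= -2*y^3 + y^2*(19*z + 25) + y*(-53*z^2 - 113*z - 24) + 36*z^3 + 25*z^2 - 282*z - 351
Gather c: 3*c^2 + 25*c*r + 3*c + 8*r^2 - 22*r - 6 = 3*c^2 + c*(25*r + 3) + 8*r^2 - 22*r - 6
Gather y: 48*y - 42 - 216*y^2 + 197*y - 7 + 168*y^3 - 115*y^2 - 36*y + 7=168*y^3 - 331*y^2 + 209*y - 42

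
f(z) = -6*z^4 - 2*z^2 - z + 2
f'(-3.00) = 659.00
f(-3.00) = -499.00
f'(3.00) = -661.00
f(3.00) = -505.00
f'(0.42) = -4.46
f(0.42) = 1.04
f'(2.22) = -272.47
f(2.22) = -155.81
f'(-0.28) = 0.65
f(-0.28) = 2.09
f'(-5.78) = 4656.53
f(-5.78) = -6755.76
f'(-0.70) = 10.03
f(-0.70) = 0.28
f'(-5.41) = 3820.81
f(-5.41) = -5190.86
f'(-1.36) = 64.81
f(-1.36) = -20.87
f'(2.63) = -448.11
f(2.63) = -301.52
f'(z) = -24*z^3 - 4*z - 1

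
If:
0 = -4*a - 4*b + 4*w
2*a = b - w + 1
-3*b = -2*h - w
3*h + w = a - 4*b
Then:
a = 1/3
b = 1/16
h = -5/48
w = 19/48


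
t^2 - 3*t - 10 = (t - 5)*(t + 2)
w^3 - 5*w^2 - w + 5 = (w - 5)*(w - 1)*(w + 1)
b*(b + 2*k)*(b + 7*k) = b^3 + 9*b^2*k + 14*b*k^2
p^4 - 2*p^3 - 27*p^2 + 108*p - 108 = (p - 3)^2*(p - 2)*(p + 6)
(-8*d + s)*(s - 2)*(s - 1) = -8*d*s^2 + 24*d*s - 16*d + s^3 - 3*s^2 + 2*s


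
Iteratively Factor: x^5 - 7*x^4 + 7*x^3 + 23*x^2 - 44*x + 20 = (x + 2)*(x^4 - 9*x^3 + 25*x^2 - 27*x + 10) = (x - 2)*(x + 2)*(x^3 - 7*x^2 + 11*x - 5) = (x - 2)*(x - 1)*(x + 2)*(x^2 - 6*x + 5) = (x - 5)*(x - 2)*(x - 1)*(x + 2)*(x - 1)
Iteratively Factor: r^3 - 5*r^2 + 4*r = (r - 4)*(r^2 - r) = r*(r - 4)*(r - 1)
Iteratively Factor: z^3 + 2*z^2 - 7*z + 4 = (z - 1)*(z^2 + 3*z - 4) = (z - 1)*(z + 4)*(z - 1)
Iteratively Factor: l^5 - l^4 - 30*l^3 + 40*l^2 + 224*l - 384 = (l - 3)*(l^4 + 2*l^3 - 24*l^2 - 32*l + 128) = (l - 3)*(l - 2)*(l^3 + 4*l^2 - 16*l - 64) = (l - 4)*(l - 3)*(l - 2)*(l^2 + 8*l + 16) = (l - 4)*(l - 3)*(l - 2)*(l + 4)*(l + 4)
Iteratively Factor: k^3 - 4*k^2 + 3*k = (k)*(k^2 - 4*k + 3) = k*(k - 3)*(k - 1)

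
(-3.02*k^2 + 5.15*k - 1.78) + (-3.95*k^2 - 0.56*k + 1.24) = -6.97*k^2 + 4.59*k - 0.54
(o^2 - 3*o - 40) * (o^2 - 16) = o^4 - 3*o^3 - 56*o^2 + 48*o + 640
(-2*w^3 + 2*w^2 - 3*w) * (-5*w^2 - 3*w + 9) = 10*w^5 - 4*w^4 - 9*w^3 + 27*w^2 - 27*w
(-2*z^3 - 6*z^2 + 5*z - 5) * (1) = -2*z^3 - 6*z^2 + 5*z - 5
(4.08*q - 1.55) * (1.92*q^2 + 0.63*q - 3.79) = 7.8336*q^3 - 0.4056*q^2 - 16.4397*q + 5.8745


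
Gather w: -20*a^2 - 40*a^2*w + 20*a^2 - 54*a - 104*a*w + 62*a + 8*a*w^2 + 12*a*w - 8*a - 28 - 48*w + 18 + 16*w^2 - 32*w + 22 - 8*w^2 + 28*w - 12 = w^2*(8*a + 8) + w*(-40*a^2 - 92*a - 52)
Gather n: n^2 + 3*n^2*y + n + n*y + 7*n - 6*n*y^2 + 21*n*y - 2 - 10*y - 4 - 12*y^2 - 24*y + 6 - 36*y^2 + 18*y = n^2*(3*y + 1) + n*(-6*y^2 + 22*y + 8) - 48*y^2 - 16*y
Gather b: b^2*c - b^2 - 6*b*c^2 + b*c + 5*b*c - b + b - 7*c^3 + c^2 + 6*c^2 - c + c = b^2*(c - 1) + b*(-6*c^2 + 6*c) - 7*c^3 + 7*c^2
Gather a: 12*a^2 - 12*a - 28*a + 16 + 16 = 12*a^2 - 40*a + 32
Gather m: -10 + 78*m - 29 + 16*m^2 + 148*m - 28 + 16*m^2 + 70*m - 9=32*m^2 + 296*m - 76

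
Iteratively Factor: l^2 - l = (l)*(l - 1)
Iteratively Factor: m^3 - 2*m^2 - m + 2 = (m + 1)*(m^2 - 3*m + 2) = (m - 2)*(m + 1)*(m - 1)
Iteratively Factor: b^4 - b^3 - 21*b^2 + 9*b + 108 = (b + 3)*(b^3 - 4*b^2 - 9*b + 36) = (b + 3)^2*(b^2 - 7*b + 12) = (b - 3)*(b + 3)^2*(b - 4)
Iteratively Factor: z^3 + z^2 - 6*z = (z + 3)*(z^2 - 2*z) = (z - 2)*(z + 3)*(z)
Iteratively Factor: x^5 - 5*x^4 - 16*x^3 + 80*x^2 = (x - 5)*(x^4 - 16*x^2) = (x - 5)*(x + 4)*(x^3 - 4*x^2) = x*(x - 5)*(x + 4)*(x^2 - 4*x) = x*(x - 5)*(x - 4)*(x + 4)*(x)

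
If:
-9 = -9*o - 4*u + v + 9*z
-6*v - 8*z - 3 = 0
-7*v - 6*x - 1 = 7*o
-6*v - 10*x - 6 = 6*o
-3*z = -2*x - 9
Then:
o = 147/34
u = -109/34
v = -121/34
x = -18/17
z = 39/17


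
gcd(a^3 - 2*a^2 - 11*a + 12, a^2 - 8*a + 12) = 1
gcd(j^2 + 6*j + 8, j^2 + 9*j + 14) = j + 2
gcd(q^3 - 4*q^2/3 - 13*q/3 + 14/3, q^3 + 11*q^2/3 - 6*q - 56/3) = q^2 - q/3 - 14/3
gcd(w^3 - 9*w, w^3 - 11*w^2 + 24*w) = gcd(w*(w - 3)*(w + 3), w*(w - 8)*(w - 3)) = w^2 - 3*w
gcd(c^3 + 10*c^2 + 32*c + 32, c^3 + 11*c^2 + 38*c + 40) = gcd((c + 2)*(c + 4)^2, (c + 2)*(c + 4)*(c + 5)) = c^2 + 6*c + 8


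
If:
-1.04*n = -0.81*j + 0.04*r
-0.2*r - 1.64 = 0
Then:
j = 1.28395061728395*n - 0.404938271604938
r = -8.20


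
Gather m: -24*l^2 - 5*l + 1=-24*l^2 - 5*l + 1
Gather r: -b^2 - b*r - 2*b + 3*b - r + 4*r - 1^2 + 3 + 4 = -b^2 + b + r*(3 - b) + 6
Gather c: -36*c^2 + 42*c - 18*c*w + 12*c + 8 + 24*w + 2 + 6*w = -36*c^2 + c*(54 - 18*w) + 30*w + 10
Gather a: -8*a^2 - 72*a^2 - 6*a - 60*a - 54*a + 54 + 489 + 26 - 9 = -80*a^2 - 120*a + 560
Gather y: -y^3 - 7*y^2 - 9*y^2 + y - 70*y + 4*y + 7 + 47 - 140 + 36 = -y^3 - 16*y^2 - 65*y - 50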